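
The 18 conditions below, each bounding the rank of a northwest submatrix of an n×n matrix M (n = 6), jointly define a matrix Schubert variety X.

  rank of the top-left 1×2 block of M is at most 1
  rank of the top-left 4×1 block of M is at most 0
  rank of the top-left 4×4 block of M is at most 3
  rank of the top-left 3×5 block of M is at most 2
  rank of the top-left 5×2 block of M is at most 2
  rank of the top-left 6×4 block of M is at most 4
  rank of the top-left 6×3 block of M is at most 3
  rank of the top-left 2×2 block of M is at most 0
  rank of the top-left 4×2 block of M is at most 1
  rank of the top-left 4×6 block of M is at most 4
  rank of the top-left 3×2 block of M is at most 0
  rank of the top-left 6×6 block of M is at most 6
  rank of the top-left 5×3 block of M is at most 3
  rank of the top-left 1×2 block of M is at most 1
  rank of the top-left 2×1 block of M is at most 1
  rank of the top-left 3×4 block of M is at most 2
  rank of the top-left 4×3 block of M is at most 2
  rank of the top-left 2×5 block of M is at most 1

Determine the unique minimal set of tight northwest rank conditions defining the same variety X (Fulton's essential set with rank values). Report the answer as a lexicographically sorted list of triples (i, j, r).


Rank table r_w(6×6) implied by the 18 constraints:

  i=1: 0 | 0 | 1 | 1 | 1 | 1
  i=2: 0 | 0 | 1 | 1 | 1 | 2
  i=3: 0 | 0 | 1 | 2 | 2 | 3
  i=4: 0 | 1 | 2 | 3 | 3 | 4
  i=5: 1 | 2 | 3 | 4 | 4 | 5
  i=6: 1 | 2 | 3 | 4 | 5 | 6

the unique w with this rank table is (3, 6, 4, 2, 1, 5).

Rothe diagram D(w) (9 cells), 3 SE-corners (essential conditions):

[(2, 5, 1), (3, 2, 0), (4, 1, 0)]


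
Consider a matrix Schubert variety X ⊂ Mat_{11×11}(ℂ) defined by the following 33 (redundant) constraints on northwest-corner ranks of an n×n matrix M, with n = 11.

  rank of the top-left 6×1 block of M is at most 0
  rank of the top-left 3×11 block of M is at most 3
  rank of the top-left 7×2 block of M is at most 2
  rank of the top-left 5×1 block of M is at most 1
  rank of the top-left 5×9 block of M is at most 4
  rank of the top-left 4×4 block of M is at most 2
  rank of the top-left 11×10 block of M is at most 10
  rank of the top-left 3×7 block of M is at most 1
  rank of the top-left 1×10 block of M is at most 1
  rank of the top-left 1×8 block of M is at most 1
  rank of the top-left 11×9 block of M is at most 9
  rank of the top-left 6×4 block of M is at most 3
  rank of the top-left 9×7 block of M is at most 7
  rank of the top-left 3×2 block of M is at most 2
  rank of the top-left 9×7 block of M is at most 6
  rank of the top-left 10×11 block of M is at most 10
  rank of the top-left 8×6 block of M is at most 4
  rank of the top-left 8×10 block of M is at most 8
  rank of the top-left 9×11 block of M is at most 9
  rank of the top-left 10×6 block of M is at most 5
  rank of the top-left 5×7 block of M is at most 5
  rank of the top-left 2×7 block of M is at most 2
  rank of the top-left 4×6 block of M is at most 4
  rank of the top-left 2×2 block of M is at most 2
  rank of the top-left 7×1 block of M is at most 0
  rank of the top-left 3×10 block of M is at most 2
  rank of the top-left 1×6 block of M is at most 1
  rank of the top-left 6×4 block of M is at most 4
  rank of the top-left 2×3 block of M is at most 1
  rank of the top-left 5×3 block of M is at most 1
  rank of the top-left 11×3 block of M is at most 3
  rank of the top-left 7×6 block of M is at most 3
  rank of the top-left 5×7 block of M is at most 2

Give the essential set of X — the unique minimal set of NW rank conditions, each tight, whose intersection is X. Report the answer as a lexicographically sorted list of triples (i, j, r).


Recovering R(i,j) via the rank-extension bound from the 33 conditions:

  R[1]: 0 1 1 1 1 1 1 1 1 1 1
  R[2]: 0 1 1 1 1 1 1 2 2 2 2
  R[3]: 0 1 1 1 1 1 1 2 2 2 3
  R[4]: 0 1 1 2 2 2 2 3 3 3 4
  R[5]: 0 1 1 2 2 2 2 3 4 4 5
  R[6]: 0 1 2 3 3 3 3 4 5 5 6
  R[7]: 0 1 2 3 3 3 4 5 6 6 7
  R[8]: 1 2 3 4 4 4 5 6 7 7 8
  R[9]: 1 2 3 4 5 5 6 7 8 8 9
  R[10]: 1 2 3 4 5 5 6 7 8 9 10
  R[11]: 1 2 3 4 5 6 7 8 9 10 11

reading off 1-entries of Δ²R: w = (2, 8, 11, 4, 9, 3, 7, 1, 5, 10, 6).

Fulton essential set (7 of the 27 Rothe cells):

[(3, 7, 1), (3, 10, 2), (5, 3, 1), (5, 7, 2), (7, 1, 0), (7, 6, 3), (10, 6, 5)]


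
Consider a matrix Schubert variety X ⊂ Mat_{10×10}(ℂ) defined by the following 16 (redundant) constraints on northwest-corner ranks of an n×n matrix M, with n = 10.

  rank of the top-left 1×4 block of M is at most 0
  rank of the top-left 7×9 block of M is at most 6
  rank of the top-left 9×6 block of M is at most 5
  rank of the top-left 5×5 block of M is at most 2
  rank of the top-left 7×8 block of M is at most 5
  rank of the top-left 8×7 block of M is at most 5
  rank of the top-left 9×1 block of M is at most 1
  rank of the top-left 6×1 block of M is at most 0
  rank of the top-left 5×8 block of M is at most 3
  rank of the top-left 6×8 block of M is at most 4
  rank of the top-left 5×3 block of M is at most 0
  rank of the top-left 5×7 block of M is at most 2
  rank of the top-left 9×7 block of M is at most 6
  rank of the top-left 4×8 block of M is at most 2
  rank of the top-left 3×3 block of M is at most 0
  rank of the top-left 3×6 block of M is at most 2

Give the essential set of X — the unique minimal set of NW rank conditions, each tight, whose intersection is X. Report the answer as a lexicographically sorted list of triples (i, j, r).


Recovering R(i,j) via the rank-extension bound from the 16 conditions:

  0 0 0 0 1 1 1 1 1 1
  0 0 0 1 2 2 2 2 2 2
  0 0 0 1 2 2 2 2 3 3
  0 0 0 1 2 2 2 2 3 4
  0 0 0 1 2 2 2 3 4 5
  0 1 1 2 3 3 3 4 5 6
  1 2 2 3 4 4 4 5 6 7
  1 2 3 4 5 5 5 6 7 8
  1 2 3 4 5 5 6 7 8 9
  1 2 3 4 5 6 7 8 9 10

giving w = (5, 4, 9, 10, 8, 2, 1, 3, 7, 6) via Δ²R.

Rothe diagram D(w) (26 cells), 6 SE-corners (essential conditions):

[(1, 4, 0), (4, 8, 2), (5, 3, 0), (5, 7, 2), (6, 1, 0), (9, 6, 5)]


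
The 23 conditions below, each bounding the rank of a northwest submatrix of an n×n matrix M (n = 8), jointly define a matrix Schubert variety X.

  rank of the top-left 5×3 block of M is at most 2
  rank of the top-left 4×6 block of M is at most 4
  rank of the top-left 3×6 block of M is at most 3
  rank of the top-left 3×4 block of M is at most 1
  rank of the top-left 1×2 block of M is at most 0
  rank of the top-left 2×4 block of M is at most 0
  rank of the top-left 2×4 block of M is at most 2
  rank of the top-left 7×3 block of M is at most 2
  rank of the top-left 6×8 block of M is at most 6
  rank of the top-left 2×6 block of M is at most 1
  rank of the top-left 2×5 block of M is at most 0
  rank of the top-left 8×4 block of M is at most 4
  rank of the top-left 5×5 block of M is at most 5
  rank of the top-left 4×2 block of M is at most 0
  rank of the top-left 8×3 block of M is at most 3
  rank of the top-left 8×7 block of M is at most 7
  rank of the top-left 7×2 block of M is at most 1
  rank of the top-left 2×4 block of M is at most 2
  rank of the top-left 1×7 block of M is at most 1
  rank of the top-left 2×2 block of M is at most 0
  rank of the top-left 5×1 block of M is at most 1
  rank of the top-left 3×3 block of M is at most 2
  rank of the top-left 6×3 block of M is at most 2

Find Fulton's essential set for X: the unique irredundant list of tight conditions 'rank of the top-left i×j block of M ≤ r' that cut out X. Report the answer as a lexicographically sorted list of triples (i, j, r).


Rank table r_w(8×8) implied by the 23 constraints:

  R[1]: 0  0  0  0  0  1  1  1
  R[2]: 0  0  0  0  0  1  2  2
  R[3]: 0  0  1  1  1  2  3  3
  R[4]: 0  0  1  2  2  3  4  4
  R[5]: 1  1  2  3  3  4  5  5
  R[6]: 1  1  2  3  4  5  6  6
  R[7]: 1  1  2  3  4  5  6  7
  R[8]: 1  2  3  4  5  6  7  8

so w = (6, 7, 3, 4, 1, 5, 8, 2).

D(w) has 16 cells with 3 SE-corners; essential set:

[(2, 5, 0), (4, 2, 0), (7, 2, 1)]


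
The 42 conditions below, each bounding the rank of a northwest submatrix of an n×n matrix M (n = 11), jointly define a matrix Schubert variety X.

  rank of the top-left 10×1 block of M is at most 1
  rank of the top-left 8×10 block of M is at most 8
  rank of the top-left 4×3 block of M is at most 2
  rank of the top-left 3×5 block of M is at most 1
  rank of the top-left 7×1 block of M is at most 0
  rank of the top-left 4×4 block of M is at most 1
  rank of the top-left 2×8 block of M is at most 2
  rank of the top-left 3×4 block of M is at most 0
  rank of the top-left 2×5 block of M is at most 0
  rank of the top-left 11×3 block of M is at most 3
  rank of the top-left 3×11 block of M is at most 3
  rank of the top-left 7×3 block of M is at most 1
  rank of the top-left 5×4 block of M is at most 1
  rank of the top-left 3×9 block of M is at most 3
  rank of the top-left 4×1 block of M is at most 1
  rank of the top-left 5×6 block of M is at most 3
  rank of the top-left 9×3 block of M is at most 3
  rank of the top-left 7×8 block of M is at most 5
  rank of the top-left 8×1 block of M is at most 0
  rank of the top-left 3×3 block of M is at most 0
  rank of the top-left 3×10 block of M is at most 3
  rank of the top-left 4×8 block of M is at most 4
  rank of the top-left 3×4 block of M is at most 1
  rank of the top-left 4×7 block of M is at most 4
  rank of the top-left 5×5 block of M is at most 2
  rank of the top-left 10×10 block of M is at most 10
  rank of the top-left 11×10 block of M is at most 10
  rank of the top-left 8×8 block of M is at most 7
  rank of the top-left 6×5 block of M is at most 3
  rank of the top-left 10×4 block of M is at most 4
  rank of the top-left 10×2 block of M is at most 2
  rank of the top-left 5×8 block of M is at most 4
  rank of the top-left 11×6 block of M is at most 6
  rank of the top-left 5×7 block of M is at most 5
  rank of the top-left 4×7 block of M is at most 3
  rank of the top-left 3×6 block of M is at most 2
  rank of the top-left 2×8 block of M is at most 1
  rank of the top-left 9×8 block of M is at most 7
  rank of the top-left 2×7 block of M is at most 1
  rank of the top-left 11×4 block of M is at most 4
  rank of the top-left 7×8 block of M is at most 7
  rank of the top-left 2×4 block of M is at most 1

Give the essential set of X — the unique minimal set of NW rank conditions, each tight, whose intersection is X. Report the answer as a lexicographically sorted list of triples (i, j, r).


Recovering R(i,j) via the rank-extension bound from the 42 conditions:

  i=1: 0  0  0  0  0  1  1  1  1  1  1
  i=2: 0  0  0  0  0  1  1  1  2  2  2
  i=3: 0  0  0  0  1  2  2  2  3  3  3
  i=4: 0  1  1  1  2  3  3  3  4  4  4
  i=5: 0  1  1  1  2  3  4  4  5  5  5
  i=6: 0  1  1  2  3  4  5  5  6  6  6
  i=7: 0  1  1  2  3  4  5  5  6  7  7
  i=8: 0  1  2  3  4  5  6  6  7  8  8
  i=9: 1  2  3  4  5  6  7  7  8  9  9
  i=10: 1  2  3  4  5  6  7  8  9  10  10
  i=11: 1  2  3  4  5  6  7  8  9  10  11

giving w = (6, 9, 5, 2, 7, 4, 10, 3, 1, 8, 11) via Δ²R.

ℓ(w)=26; the 7 essential cells (i,j,r):

[(2, 5, 0), (2, 8, 1), (3, 4, 0), (5, 4, 1), (7, 3, 1), (7, 8, 5), (8, 1, 0)]


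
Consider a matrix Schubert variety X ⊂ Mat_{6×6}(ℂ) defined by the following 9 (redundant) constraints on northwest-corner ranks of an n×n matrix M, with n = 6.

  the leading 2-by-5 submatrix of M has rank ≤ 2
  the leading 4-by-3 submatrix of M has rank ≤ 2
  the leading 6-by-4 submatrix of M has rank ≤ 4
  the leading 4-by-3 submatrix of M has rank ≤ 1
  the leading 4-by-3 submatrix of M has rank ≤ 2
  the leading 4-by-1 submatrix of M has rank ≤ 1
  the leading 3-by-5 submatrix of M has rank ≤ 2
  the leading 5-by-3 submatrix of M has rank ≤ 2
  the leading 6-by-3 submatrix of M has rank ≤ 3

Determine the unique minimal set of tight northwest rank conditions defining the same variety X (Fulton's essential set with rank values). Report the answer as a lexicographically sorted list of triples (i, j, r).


Recovering R(i,j) via the rank-extension bound from the 9 conditions:

  1 1 1 1 1 1
  1 1 1 2 2 2
  1 1 1 2 2 3
  1 1 1 2 3 4
  1 2 2 3 4 5
  1 2 3 4 5 6

giving w = (1, 4, 6, 5, 2, 3) via Δ²R.

D(w) has 7 cells with 2 SE-corners; essential set:

[(3, 5, 2), (4, 3, 1)]


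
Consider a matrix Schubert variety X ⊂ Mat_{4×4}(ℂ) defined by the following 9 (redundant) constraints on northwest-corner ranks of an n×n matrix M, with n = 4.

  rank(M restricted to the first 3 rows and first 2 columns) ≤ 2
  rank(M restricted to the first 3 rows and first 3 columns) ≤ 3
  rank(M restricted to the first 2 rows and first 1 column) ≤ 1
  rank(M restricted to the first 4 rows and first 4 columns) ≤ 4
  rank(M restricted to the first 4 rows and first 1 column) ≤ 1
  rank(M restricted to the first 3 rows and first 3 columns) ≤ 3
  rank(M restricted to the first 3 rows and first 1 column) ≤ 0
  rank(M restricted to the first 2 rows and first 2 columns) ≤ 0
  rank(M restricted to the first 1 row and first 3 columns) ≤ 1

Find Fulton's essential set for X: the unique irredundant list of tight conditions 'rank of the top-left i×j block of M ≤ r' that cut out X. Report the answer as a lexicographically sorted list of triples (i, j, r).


Propagating the 9 rank bounds to every northwest block:

  i=1: 0, 0, 1, 1
  i=2: 0, 0, 1, 2
  i=3: 0, 1, 2, 3
  i=4: 1, 2, 3, 4

hence w(1..4) = (3, 4, 2, 1).

Rothe diagram D(w) (5 cells), 2 SE-corners (essential conditions):

[(2, 2, 0), (3, 1, 0)]


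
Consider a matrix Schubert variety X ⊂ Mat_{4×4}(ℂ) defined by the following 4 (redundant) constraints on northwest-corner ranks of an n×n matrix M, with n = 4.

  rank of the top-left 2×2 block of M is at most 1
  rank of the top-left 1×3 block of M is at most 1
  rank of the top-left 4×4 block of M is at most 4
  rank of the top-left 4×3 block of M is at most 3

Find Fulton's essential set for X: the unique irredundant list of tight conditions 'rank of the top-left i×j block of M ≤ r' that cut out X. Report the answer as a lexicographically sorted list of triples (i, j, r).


Recovering R(i,j) via the rank-extension bound from the 4 conditions:

  i=1: 1 1 1 1
  i=2: 1 1 2 2
  i=3: 1 2 3 3
  i=4: 1 2 3 4

hence w(1..4) = (1, 3, 2, 4).

Rothe diagram D(w) (1 cell), 1 SE-corner (essential condition):

[(2, 2, 1)]


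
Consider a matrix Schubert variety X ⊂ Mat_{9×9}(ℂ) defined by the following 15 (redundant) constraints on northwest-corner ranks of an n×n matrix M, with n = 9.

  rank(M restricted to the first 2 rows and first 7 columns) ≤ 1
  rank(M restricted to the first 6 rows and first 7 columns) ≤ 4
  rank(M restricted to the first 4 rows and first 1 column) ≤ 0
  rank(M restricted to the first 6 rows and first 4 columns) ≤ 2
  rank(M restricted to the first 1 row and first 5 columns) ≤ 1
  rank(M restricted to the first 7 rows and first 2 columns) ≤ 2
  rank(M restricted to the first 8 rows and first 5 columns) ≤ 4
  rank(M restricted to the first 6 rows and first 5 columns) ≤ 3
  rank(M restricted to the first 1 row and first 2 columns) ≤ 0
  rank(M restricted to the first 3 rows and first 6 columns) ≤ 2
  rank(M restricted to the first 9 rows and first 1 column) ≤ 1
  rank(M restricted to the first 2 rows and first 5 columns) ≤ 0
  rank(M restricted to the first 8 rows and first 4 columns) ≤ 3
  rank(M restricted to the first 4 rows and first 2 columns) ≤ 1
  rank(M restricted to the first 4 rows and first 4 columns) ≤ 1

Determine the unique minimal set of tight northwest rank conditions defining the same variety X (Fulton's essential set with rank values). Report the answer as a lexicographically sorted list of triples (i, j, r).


Rank table r_w(9×9) implied by the 15 constraints:

  0, 0, 0, 0, 0, 1, 1, 1, 1
  0, 0, 0, 0, 0, 1, 1, 2, 2
  0, 1, 1, 1, 1, 2, 2, 3, 3
  0, 1, 1, 1, 2, 3, 3, 4, 4
  1, 2, 2, 2, 3, 4, 4, 5, 5
  1, 2, 2, 2, 3, 4, 4, 5, 6
  1, 2, 3, 3, 4, 5, 5, 6, 7
  1, 2, 3, 3, 4, 5, 6, 7, 8
  1, 2, 3, 4, 5, 6, 7, 8, 9

the unique w with this rank table is (6, 8, 2, 5, 1, 9, 3, 7, 4).

ℓ(w)=19; the 7 essential cells (i,j,r):

[(2, 5, 0), (2, 7, 1), (4, 1, 0), (4, 4, 1), (6, 4, 2), (6, 7, 4), (8, 4, 3)]


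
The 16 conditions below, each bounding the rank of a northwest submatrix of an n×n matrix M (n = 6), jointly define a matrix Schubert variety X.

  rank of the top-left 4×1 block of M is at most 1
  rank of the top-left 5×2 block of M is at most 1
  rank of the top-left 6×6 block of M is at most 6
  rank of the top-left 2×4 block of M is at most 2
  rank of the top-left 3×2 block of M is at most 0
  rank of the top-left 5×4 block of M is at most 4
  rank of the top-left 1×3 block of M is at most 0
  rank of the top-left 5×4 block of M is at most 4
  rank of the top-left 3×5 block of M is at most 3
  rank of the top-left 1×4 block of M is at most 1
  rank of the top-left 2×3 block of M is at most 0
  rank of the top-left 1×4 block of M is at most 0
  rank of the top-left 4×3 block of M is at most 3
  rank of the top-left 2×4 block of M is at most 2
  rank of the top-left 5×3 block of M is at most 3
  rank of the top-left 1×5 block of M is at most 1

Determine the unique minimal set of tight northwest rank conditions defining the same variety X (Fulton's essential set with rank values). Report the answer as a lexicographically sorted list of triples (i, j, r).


Reconstructing r_w from the 16 given conditions:

  R[1]: 0  0  0  0  1  1
  R[2]: 0  0  0  1  2  2
  R[3]: 0  0  1  2  3  3
  R[4]: 1  1  2  3  4  4
  R[5]: 1  1  2  3  4  5
  R[6]: 1  2  3  4  5  6

second differences of R give the permutation w = (5, 4, 3, 1, 6, 2).

ℓ(w)=10; the 4 essential cells (i,j,r):

[(1, 4, 0), (2, 3, 0), (3, 2, 0), (5, 2, 1)]


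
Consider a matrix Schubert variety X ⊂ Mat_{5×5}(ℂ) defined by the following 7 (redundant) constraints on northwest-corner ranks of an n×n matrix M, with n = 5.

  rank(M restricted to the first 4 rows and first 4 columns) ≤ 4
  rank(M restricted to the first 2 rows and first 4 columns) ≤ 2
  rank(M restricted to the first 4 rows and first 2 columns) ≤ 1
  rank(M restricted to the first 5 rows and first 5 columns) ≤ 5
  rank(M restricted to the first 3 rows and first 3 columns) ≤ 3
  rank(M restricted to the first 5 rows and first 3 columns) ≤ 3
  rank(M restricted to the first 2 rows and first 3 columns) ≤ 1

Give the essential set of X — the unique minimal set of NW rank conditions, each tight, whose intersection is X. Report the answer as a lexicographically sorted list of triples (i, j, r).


Reconstructing r_w from the 7 given conditions:

  R[1]: 1 1 1 1 1
  R[2]: 1 1 1 2 2
  R[3]: 1 1 2 3 3
  R[4]: 1 1 2 3 4
  R[5]: 1 2 3 4 5

reading off 1-entries of Δ²R: w = (1, 4, 3, 5, 2).

D(w) has 4 cells with 2 SE-corners; essential set:

[(2, 3, 1), (4, 2, 1)]


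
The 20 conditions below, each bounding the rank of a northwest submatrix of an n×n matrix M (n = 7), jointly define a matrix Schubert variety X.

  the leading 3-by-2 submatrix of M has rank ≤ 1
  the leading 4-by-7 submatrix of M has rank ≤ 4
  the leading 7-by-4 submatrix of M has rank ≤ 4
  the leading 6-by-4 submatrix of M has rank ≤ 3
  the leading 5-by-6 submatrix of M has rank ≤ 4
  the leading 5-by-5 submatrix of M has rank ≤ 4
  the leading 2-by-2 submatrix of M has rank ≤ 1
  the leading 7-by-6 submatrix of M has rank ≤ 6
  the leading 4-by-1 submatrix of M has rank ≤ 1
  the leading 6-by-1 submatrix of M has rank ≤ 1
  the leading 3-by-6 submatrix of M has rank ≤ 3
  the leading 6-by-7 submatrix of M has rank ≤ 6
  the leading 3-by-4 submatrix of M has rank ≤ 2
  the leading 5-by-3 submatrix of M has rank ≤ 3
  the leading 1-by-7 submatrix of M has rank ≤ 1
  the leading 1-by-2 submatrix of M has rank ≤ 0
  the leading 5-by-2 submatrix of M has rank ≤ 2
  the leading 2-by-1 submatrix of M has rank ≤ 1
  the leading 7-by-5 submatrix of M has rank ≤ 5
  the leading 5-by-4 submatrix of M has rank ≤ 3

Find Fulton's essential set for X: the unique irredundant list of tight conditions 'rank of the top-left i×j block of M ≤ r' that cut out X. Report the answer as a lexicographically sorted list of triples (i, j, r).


The tightest implied rank at each (i,j), from the 20 conditions:

  row 1: 0 0 1 1 1 1 1
  row 2: 1 1 2 2 2 2 2
  row 3: 1 1 2 2 3 3 3
  row 4: 1 2 3 3 4 4 4
  row 5: 1 2 3 3 4 4 5
  row 6: 1 2 3 3 4 5 6
  row 7: 1 2 3 4 5 6 7

giving w = (3, 1, 5, 2, 7, 6, 4) via Δ²R.

Fulton essential set (5 of the 7 Rothe cells):

[(1, 2, 0), (3, 2, 1), (3, 4, 2), (5, 6, 4), (6, 4, 3)]


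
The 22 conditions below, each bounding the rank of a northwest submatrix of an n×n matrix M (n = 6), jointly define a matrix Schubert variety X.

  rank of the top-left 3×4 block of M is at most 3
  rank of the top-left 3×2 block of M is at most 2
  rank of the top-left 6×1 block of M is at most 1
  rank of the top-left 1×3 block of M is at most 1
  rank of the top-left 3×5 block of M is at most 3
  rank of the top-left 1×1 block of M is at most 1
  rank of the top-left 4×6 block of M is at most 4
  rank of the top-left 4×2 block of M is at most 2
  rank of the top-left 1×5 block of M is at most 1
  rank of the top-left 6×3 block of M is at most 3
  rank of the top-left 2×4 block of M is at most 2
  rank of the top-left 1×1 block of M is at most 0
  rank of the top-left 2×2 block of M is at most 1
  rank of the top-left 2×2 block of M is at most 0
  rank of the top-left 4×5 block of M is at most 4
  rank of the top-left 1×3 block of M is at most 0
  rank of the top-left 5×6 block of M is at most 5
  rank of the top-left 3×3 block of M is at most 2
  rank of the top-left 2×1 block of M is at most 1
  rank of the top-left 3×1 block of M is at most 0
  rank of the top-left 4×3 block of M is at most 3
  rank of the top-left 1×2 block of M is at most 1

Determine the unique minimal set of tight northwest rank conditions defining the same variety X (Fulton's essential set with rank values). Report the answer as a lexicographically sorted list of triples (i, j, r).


The tightest implied rank at each (i,j), from the 22 conditions:

  row 1: 0 | 0 | 0 | 1 | 1 | 1
  row 2: 0 | 0 | 1 | 2 | 2 | 2
  row 3: 0 | 1 | 2 | 3 | 3 | 3
  row 4: 1 | 2 | 3 | 4 | 4 | 4
  row 5: 1 | 2 | 3 | 4 | 5 | 5
  row 6: 1 | 2 | 3 | 4 | 5 | 6

the unique w with this rank table is (4, 3, 2, 1, 5, 6).

Rothe diagram D(w) (6 cells), 3 SE-corners (essential conditions):

[(1, 3, 0), (2, 2, 0), (3, 1, 0)]


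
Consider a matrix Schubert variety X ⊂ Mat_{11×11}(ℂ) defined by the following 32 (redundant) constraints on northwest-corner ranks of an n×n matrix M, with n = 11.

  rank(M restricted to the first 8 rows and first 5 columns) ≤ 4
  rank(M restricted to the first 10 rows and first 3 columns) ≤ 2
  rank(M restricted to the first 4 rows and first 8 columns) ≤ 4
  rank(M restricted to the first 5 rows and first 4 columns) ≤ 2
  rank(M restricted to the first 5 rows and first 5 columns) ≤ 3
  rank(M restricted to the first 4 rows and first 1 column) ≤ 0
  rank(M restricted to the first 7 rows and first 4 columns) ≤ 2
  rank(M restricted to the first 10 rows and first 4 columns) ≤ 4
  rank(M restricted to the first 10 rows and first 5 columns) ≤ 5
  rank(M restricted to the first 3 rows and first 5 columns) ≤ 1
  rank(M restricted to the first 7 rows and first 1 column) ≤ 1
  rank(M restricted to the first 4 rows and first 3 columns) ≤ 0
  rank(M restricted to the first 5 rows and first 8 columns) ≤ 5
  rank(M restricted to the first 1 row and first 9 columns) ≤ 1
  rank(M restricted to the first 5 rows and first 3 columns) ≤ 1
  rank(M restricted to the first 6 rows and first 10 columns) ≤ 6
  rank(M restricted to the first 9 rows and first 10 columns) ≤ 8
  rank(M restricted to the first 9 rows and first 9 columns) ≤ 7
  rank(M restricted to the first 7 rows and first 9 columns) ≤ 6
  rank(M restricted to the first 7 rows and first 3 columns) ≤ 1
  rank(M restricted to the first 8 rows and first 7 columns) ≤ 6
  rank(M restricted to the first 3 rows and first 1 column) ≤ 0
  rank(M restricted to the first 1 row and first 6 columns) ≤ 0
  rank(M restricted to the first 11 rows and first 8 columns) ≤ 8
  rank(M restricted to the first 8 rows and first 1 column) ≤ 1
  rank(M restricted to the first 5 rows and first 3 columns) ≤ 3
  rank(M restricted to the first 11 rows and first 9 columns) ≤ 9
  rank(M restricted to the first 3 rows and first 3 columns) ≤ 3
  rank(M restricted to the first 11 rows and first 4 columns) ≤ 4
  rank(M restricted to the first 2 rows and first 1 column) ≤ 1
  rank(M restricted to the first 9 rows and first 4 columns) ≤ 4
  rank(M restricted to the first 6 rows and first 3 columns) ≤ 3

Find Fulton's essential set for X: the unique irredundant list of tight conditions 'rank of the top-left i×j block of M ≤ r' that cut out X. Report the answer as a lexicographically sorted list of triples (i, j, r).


Recovering R(i,j) via the rank-extension bound from the 32 conditions:

  row 1: 0 | 0 | 0 | 0 | 0 | 0 | 1 | 1 | 1 | 1 | 1
  row 2: 0 | 0 | 0 | 1 | 1 | 1 | 2 | 2 | 2 | 2 | 2
  row 3: 0 | 0 | 0 | 1 | 1 | 2 | 3 | 3 | 3 | 3 | 3
  row 4: 0 | 0 | 0 | 1 | 2 | 3 | 4 | 4 | 4 | 4 | 4
  row 5: 1 | 1 | 1 | 2 | 3 | 4 | 5 | 5 | 5 | 5 | 5
  row 6: 1 | 1 | 1 | 2 | 3 | 4 | 5 | 6 | 6 | 6 | 6
  row 7: 1 | 1 | 1 | 2 | 3 | 4 | 5 | 6 | 6 | 7 | 7
  row 8: 1 | 2 | 2 | 3 | 4 | 5 | 6 | 7 | 7 | 8 | 8
  row 9: 1 | 2 | 2 | 3 | 4 | 5 | 6 | 7 | 7 | 8 | 9
  row 10: 1 | 2 | 2 | 3 | 4 | 5 | 6 | 7 | 8 | 9 | 10
  row 11: 1 | 2 | 3 | 4 | 5 | 6 | 7 | 8 | 9 | 10 | 11

hence w(1..11) = (7, 4, 6, 5, 1, 8, 10, 2, 11, 9, 3).

ℓ(w)=24; the 7 essential cells (i,j,r):

[(1, 6, 0), (3, 5, 1), (4, 3, 0), (7, 3, 1), (7, 9, 6), (9, 9, 7), (10, 3, 2)]


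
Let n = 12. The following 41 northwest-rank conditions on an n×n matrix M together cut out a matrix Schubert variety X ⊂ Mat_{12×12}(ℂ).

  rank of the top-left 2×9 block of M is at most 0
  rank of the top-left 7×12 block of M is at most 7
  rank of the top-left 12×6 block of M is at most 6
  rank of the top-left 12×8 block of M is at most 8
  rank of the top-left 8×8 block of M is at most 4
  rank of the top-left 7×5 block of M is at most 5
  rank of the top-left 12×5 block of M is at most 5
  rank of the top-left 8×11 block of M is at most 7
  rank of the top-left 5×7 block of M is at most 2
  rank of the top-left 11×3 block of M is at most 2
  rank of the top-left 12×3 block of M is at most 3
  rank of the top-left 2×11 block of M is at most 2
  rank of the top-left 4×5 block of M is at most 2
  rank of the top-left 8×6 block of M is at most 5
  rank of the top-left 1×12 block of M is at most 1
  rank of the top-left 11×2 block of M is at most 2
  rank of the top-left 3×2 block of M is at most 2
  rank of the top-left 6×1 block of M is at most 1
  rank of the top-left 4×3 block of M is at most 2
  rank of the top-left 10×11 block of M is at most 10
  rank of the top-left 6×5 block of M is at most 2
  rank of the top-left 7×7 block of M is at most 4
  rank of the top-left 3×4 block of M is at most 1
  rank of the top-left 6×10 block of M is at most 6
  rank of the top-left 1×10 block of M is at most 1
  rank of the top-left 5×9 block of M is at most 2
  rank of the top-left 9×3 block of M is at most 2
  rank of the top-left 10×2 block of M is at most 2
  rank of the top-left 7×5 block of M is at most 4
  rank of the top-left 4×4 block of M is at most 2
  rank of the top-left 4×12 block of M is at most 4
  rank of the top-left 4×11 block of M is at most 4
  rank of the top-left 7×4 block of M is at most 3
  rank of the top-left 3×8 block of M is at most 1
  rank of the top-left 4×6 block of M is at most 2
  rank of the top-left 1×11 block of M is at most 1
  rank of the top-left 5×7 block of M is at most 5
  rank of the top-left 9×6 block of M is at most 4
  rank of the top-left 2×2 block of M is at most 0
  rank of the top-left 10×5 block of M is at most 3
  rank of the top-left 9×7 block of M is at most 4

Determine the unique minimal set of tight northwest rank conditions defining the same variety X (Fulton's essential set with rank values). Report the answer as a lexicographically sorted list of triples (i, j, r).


The tightest implied rank at each (i,j), from the 41 conditions:

  R[1]: 0 0 0 0 0 0 0 0 0 1 1 1
  R[2]: 0 0 0 0 0 0 0 0 0 1 2 2
  R[3]: 1 1 1 1 1 1 1 1 1 2 3 3
  R[4]: 1 2 2 2 2 2 2 2 2 3 4 4
  R[5]: 1 2 2 2 2 2 2 2 2 3 4 5
  R[6]: 1 2 2 2 2 3 3 3 3 4 5 6
  R[7]: 1 2 2 3 3 4 4 4 4 5 6 7
  R[8]: 1 2 2 3 3 4 4 4 5 6 7 8
  R[9]: 1 2 2 3 3 4 4 5 6 7 8 9
  R[10]: 1 2 2 3 3 4 5 6 7 8 9 10
  R[11]: 1 2 2 3 4 5 6 7 8 9 10 11
  R[12]: 1 2 3 4 5 6 7 8 9 10 11 12

so w = (10, 11, 1, 2, 12, 6, 4, 9, 8, 7, 5, 3).

D(w) has 39 cells with 7 SE-corners; essential set:

[(2, 9, 0), (5, 9, 2), (6, 5, 2), (8, 8, 4), (9, 7, 4), (10, 5, 3), (11, 3, 2)]


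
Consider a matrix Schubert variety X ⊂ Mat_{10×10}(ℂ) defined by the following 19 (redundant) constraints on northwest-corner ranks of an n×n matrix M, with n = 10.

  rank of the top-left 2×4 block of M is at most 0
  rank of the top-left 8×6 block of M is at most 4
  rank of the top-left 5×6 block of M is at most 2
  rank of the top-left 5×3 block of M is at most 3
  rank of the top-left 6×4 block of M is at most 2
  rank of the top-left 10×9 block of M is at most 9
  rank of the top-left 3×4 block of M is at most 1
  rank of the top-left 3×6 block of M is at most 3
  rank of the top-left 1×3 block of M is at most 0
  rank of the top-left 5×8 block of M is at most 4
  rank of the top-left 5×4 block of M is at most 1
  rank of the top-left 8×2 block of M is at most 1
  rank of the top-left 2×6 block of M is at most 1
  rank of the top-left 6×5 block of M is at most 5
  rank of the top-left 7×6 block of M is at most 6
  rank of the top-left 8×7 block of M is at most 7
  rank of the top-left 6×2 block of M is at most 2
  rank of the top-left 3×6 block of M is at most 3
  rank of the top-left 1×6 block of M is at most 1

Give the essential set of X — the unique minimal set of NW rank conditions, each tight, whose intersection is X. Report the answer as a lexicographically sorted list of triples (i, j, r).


Reconstructing r_w from the 19 given conditions:

  i=1: 0 0 0 0 1 1 1 1 1 1
  i=2: 0 0 0 0 1 1 2 2 2 2
  i=3: 1 1 1 1 2 2 3 3 3 3
  i=4: 1 1 1 1 2 2 3 4 4 4
  i=5: 1 1 1 1 2 2 3 4 5 5
  i=6: 1 1 2 2 3 3 4 5 6 6
  i=7: 1 1 2 3 4 4 5 6 7 7
  i=8: 1 1 2 3 4 4 5 6 7 8
  i=9: 1 2 3 4 5 5 6 7 8 9
  i=10: 1 2 3 4 5 6 7 8 9 10

second differences of R give the permutation w = (5, 7, 1, 8, 9, 3, 4, 10, 2, 6).

|D(w)|=21, |Ess(w)|=6:

[(2, 4, 0), (2, 6, 1), (5, 4, 1), (5, 6, 2), (8, 2, 1), (8, 6, 4)]


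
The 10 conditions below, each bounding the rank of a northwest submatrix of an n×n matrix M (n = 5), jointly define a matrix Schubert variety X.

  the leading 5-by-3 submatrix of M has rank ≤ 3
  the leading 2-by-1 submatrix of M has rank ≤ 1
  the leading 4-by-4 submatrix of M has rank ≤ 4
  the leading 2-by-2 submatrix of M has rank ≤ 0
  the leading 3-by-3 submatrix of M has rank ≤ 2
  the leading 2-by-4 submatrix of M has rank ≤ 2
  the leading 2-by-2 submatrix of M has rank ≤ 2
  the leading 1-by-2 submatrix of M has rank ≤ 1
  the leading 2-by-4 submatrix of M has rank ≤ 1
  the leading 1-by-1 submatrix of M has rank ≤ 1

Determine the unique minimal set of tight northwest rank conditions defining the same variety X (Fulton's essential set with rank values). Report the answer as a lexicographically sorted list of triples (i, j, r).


Computing R[i][j] = min implied NW-rank bound (n=5, 10 conditions):

  row 1: 0, 0, 1, 1, 1
  row 2: 0, 0, 1, 1, 2
  row 3: 1, 1, 2, 2, 3
  row 4: 1, 2, 3, 3, 4
  row 5: 1, 2, 3, 4, 5

giving w = (3, 5, 1, 2, 4) via Δ²R.

ℓ(w)=5; the 2 essential cells (i,j,r):

[(2, 2, 0), (2, 4, 1)]


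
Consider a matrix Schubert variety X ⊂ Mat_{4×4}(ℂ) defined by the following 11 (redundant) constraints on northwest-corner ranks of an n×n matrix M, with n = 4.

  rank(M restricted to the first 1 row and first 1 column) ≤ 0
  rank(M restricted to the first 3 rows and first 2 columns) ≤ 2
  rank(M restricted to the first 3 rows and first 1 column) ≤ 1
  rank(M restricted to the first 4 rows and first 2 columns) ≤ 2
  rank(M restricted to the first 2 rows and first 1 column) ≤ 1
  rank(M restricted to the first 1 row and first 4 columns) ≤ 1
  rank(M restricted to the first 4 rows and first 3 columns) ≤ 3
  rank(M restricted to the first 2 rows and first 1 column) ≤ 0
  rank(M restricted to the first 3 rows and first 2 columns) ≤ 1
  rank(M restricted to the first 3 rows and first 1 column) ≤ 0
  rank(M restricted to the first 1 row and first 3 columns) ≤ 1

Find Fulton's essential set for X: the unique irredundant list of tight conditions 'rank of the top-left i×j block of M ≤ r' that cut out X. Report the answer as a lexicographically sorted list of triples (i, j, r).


The tightest implied rank at each (i,j), from the 11 conditions:

  R[1]: 0 | 1 | 1 | 1
  R[2]: 0 | 1 | 2 | 2
  R[3]: 0 | 1 | 2 | 3
  R[4]: 1 | 2 | 3 | 4

hence w(1..4) = (2, 3, 4, 1).

Rothe diagram D(w) (3 cells), 1 SE-corner (essential condition):

[(3, 1, 0)]


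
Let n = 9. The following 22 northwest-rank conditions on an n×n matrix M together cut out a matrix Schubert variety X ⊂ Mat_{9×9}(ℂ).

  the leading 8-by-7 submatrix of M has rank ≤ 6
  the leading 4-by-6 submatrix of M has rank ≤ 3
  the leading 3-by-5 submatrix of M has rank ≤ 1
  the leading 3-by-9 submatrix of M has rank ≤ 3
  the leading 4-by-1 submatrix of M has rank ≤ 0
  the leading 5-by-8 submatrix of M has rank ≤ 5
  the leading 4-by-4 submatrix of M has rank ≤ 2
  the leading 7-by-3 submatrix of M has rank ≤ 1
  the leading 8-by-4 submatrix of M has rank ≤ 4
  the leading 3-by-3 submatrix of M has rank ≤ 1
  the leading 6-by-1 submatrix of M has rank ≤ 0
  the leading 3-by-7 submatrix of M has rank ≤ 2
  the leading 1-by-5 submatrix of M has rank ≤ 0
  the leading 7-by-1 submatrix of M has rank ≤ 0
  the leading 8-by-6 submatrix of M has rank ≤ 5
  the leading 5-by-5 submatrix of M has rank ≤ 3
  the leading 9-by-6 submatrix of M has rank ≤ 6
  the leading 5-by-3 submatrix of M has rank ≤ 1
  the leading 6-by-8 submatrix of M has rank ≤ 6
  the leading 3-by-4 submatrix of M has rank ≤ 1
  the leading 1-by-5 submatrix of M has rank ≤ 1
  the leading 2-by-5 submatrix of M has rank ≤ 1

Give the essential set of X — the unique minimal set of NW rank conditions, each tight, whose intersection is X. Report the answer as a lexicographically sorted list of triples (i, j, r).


Computing R[i][j] = min implied NW-rank bound (n=9, 22 conditions):

  row 1: 0, 0, 0, 0, 0, 1, 1, 1, 1
  row 2: 0, 1, 1, 1, 1, 2, 2, 2, 2
  row 3: 0, 1, 1, 1, 1, 2, 2, 3, 3
  row 4: 0, 1, 1, 2, 2, 3, 3, 4, 4
  row 5: 0, 1, 1, 2, 3, 4, 4, 5, 5
  row 6: 0, 1, 1, 2, 3, 4, 5, 6, 6
  row 7: 0, 1, 1, 2, 3, 4, 5, 6, 7
  row 8: 1, 2, 2, 3, 4, 5, 6, 7, 8
  row 9: 1, 2, 3, 4, 5, 6, 7, 8, 9

hence w(1..9) = (6, 2, 8, 4, 5, 7, 9, 1, 3).

Fulton essential set (5 of the 19 Rothe cells):

[(1, 5, 0), (3, 5, 1), (3, 7, 2), (7, 1, 0), (7, 3, 1)]


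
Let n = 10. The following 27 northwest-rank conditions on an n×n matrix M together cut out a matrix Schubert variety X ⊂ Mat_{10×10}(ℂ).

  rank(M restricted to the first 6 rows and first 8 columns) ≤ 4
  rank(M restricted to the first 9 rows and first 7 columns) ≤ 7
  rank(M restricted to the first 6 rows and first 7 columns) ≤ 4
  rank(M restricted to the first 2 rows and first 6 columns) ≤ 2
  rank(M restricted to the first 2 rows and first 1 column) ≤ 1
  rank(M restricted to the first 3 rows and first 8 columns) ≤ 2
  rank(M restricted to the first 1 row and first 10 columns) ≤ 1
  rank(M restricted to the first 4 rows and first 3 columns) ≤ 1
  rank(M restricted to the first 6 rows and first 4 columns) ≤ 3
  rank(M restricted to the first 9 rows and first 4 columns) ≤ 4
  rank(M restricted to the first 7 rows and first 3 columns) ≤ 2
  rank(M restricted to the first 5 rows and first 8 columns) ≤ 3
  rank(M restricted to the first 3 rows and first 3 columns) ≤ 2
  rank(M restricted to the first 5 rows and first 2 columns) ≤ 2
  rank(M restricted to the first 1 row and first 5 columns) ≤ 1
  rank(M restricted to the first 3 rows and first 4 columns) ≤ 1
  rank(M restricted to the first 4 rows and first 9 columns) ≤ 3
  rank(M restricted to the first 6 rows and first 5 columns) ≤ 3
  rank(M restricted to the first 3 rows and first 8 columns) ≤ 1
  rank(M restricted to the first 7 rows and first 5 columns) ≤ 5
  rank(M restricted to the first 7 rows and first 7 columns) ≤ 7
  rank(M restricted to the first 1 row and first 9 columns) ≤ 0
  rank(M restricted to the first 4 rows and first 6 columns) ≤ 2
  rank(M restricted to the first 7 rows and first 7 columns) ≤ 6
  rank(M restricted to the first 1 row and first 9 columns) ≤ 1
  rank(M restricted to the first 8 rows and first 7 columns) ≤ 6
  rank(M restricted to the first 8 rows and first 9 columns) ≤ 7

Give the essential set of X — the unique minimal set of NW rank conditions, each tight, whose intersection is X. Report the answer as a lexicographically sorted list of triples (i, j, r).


Computing R[i][j] = min implied NW-rank bound (n=10, 27 conditions):

  R[1]: 0  0  0  0  0  0  0  0  0  1
  R[2]: 1  1  1  1  1  1  1  1  1  2
  R[3]: 1  1  1  1  1  1  1  1  2  3
  R[4]: 1  1  1  2  2  2  2  2  3  4
  R[5]: 1  2  2  3  3  3  3  3  4  5
  R[6]: 1  2  2  3  3  4  4  4  5  6
  R[7]: 1  2  2  3  4  5  5  5  6  7
  R[8]: 1  2  3  4  5  6  6  6  7  8
  R[9]: 1  2  3  4  5  6  7  7  8  9
  R[10]: 1  2  3  4  5  6  7  8  9  10

reading off 1-entries of Δ²R: w = (10, 1, 9, 4, 2, 6, 5, 3, 7, 8).

ℓ(w)=21; the 5 essential cells (i,j,r):

[(1, 9, 0), (3, 8, 1), (4, 3, 1), (6, 5, 3), (7, 3, 2)]


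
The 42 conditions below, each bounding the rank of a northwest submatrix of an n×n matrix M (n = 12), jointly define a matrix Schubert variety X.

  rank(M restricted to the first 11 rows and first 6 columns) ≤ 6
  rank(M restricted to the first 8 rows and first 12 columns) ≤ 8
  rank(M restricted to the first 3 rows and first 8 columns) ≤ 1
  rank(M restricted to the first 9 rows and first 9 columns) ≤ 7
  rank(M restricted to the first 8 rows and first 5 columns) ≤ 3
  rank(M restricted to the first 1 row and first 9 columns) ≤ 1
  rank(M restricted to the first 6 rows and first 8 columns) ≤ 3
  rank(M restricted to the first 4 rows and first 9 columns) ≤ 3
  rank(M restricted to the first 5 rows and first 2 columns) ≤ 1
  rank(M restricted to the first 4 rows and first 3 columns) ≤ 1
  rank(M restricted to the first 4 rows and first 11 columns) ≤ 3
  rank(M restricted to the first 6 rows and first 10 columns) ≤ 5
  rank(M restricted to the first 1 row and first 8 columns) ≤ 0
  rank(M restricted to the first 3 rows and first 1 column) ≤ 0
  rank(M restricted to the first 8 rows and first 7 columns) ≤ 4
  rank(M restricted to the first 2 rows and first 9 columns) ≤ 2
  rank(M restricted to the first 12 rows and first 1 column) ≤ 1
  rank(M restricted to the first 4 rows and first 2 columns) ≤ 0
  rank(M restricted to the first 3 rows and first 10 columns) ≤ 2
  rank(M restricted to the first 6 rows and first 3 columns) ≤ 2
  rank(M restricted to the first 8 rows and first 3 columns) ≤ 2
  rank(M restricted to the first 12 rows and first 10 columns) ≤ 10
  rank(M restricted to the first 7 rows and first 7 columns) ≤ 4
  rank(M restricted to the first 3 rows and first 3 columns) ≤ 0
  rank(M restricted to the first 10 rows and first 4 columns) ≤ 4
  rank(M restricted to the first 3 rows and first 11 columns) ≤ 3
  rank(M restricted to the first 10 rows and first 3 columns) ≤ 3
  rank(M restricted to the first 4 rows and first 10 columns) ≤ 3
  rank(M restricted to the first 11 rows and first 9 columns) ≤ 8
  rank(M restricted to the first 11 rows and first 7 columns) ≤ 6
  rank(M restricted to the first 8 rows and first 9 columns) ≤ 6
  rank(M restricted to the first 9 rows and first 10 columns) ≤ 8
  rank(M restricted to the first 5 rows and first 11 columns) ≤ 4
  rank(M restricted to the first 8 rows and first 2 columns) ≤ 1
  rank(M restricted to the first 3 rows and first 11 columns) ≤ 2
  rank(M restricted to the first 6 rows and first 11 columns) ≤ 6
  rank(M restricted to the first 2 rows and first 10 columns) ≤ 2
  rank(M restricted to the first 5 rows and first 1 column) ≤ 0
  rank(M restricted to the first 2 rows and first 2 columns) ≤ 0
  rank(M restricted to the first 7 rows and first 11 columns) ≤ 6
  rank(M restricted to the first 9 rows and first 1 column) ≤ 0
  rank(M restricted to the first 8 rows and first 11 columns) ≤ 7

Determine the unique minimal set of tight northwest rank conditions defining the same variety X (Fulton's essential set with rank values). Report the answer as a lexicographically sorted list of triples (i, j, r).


Reconstructing r_w from the 42 given conditions:

  R[1]: 0 | 0 | 0 | 0 | 0 | 0 | 0 | 0 | 1 | 1 | 1 | 1
  R[2]: 0 | 0 | 0 | 1 | 1 | 1 | 1 | 1 | 2 | 2 | 2 | 2
  R[3]: 0 | 0 | 0 | 1 | 1 | 1 | 1 | 1 | 2 | 2 | 2 | 3
  R[4]: 0 | 0 | 1 | 2 | 2 | 2 | 2 | 2 | 3 | 3 | 3 | 4
  R[5]: 0 | 1 | 2 | 3 | 3 | 3 | 3 | 3 | 4 | 4 | 4 | 5
  R[6]: 0 | 1 | 2 | 3 | 3 | 3 | 3 | 3 | 4 | 5 | 5 | 6
  R[7]: 0 | 1 | 2 | 3 | 3 | 4 | 4 | 4 | 5 | 6 | 6 | 7
  R[8]: 0 | 1 | 2 | 3 | 3 | 4 | 4 | 5 | 6 | 7 | 7 | 8
  R[9]: 0 | 1 | 2 | 3 | 4 | 5 | 5 | 6 | 7 | 8 | 8 | 9
  R[10]: 1 | 2 | 3 | 4 | 5 | 6 | 6 | 7 | 8 | 9 | 9 | 10
  R[11]: 1 | 2 | 3 | 4 | 5 | 6 | 6 | 7 | 8 | 9 | 10 | 11
  R[12]: 1 | 2 | 3 | 4 | 5 | 6 | 7 | 8 | 9 | 10 | 11 | 12

giving w = (9, 4, 12, 3, 2, 10, 6, 8, 5, 1, 11, 7) via Δ²R.

D(w) has 35 cells with 10 SE-corners; essential set:

[(1, 8, 0), (3, 3, 0), (3, 8, 1), (3, 11, 2), (4, 2, 0), (6, 8, 3), (8, 5, 3), (8, 7, 4), (9, 1, 0), (11, 7, 6)]
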